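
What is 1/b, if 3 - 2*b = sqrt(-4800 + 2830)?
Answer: 6/1979 + 2*I*sqrt(1970)/1979 ≈ 0.0030318 + 0.044856*I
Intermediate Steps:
b = 3/2 - I*sqrt(1970)/2 (b = 3/2 - sqrt(-4800 + 2830)/2 = 3/2 - I*sqrt(1970)/2 ≈ 1.5 - 22.192*I)
1/b = 1/(3/2 - I*sqrt(1970)/2)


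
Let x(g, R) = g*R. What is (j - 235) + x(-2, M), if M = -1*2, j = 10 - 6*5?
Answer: -251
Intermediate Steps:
j = -20 (j = 10 - 30 = -20)
M = -2
x(g, R) = R*g
(j - 235) + x(-2, M) = (-20 - 235) - 2*(-2) = -255 + 4 = -251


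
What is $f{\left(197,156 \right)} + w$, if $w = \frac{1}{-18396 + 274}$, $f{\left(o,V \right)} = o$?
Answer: $\frac{3570033}{18122} \approx 197.0$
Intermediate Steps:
$w = - \frac{1}{18122}$ ($w = \frac{1}{-18122} = - \frac{1}{18122} \approx -5.5182 \cdot 10^{-5}$)
$f{\left(197,156 \right)} + w = 197 - \frac{1}{18122} = \frac{3570033}{18122}$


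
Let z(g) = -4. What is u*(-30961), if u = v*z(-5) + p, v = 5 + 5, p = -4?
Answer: 1362284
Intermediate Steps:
v = 10
u = -44 (u = 10*(-4) - 4 = -40 - 4 = -44)
u*(-30961) = -44*(-30961) = 1362284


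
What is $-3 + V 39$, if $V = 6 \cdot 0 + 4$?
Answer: $153$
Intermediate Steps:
$V = 4$ ($V = 0 + 4 = 4$)
$-3 + V 39 = -3 + 4 \cdot 39 = -3 + 156 = 153$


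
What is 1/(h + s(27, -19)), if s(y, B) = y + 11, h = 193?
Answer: 1/231 ≈ 0.0043290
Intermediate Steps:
s(y, B) = 11 + y
1/(h + s(27, -19)) = 1/(193 + (11 + 27)) = 1/(193 + 38) = 1/231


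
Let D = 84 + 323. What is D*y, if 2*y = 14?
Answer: 2849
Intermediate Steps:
y = 7 (y = (½)*14 = 7)
D = 407
D*y = 407*7 = 2849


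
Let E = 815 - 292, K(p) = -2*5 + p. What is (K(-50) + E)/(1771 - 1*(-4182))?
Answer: 463/5953 ≈ 0.077776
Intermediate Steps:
K(p) = -10 + p
E = 523
(K(-50) + E)/(1771 - 1*(-4182)) = ((-10 - 50) + 523)/(1771 - 1*(-4182)) = (-60 + 523)/(1771 + 4182) = 463/5953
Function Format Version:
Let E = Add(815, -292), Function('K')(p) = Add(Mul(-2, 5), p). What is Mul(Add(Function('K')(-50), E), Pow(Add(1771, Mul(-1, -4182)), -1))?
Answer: Rational(463, 5953) ≈ 0.077776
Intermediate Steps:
Function('K')(p) = Add(-10, p)
E = 523
Mul(Add(Function('K')(-50), E), Pow(Add(1771, Mul(-1, -4182)), -1)) = Mul(Add(Add(-10, -50), 523), Pow(Add(1771, Mul(-1, -4182)), -1)) = Mul(Add(-60, 523), Pow(Add(1771, 4182), -1)) = Mul(463, Pow(5953, -1)) = Mul(463, Rational(1, 5953)) = Rational(463, 5953)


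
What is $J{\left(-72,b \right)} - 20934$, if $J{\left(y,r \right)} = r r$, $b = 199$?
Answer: $18667$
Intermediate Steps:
$J{\left(y,r \right)} = r^{2}$
$J{\left(-72,b \right)} - 20934 = 199^{2} - 20934 = 39601 - 20934 = 18667$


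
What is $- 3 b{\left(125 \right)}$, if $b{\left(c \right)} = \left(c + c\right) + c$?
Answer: $-1125$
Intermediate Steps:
$b{\left(c \right)} = 3 c$ ($b{\left(c \right)} = 2 c + c = 3 c$)
$- 3 b{\left(125 \right)} = - 3 \cdot 3 \cdot 125 = \left(-3\right) 375 = -1125$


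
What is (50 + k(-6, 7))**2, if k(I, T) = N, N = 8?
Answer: 3364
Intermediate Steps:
k(I, T) = 8
(50 + k(-6, 7))**2 = (50 + 8)**2 = 58**2 = 3364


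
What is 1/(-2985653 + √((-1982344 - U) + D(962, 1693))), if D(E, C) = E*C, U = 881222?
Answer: -2985653/8914125071309 - 10*I*√12349/8914125071309 ≈ -3.3494e-7 - 1.2466e-10*I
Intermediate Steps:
D(E, C) = C*E
1/(-2985653 + √((-1982344 - U) + D(962, 1693))) = 1/(-2985653 + √((-1982344 - 1*881222) + 1693*962)) = 1/(-2985653 + √((-1982344 - 881222) + 1628666)) = 1/(-2985653 + √(-2863566 + 1628666)) = 1/(-2985653 + √(-1234900)) = 1/(-2985653 + 10*I*√12349)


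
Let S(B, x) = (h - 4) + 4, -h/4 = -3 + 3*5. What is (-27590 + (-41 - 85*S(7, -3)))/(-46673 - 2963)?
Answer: 23551/49636 ≈ 0.47447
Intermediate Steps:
h = -48 (h = -4*(-3 + 3*5) = -4*(-3 + 15) = -4*12 = -48)
S(B, x) = -48 (S(B, x) = (-48 - 4) + 4 = -52 + 4 = -48)
(-27590 + (-41 - 85*S(7, -3)))/(-46673 - 2963) = (-27590 + (-41 - 85*(-48)))/(-46673 - 2963) = (-27590 + (-41 + 4080))/(-49636) = (-27590 + 4039)*(-1/49636) = -23551*(-1/49636) = 23551/49636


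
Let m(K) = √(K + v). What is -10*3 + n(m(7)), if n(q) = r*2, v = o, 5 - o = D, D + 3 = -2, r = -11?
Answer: -52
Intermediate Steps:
D = -5 (D = -3 - 2 = -5)
o = 10 (o = 5 - 1*(-5) = 5 + 5 = 10)
v = 10
m(K) = √(10 + K) (m(K) = √(K + 10) = √(10 + K))
n(q) = -22 (n(q) = -11*2 = -22)
-10*3 + n(m(7)) = -10*3 - 22 = -30 - 22 = -52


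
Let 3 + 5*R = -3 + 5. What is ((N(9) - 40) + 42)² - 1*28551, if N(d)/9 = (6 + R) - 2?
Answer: -681014/25 ≈ -27241.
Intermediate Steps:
R = -⅕ (R = -⅗ + (-3 + 5)/5 = -⅗ + (⅕)*2 = -⅗ + ⅖ = -⅕ ≈ -0.20000)
N(d) = 171/5 (N(d) = 9*((6 - ⅕) - 2) = 9*(29/5 - 2) = 9*(19/5) = 171/5)
((N(9) - 40) + 42)² - 1*28551 = ((171/5 - 40) + 42)² - 1*28551 = (-29/5 + 42)² - 28551 = (181/5)² - 28551 = 32761/25 - 28551 = -681014/25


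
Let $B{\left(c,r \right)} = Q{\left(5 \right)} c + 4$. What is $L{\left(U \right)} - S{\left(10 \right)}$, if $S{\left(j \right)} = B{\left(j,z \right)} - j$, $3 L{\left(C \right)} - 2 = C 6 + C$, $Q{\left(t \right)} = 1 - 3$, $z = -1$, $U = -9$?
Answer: $\frac{17}{3} \approx 5.6667$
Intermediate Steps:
$Q{\left(t \right)} = -2$ ($Q{\left(t \right)} = 1 - 3 = -2$)
$L{\left(C \right)} = \frac{2}{3} + \frac{7 C}{3}$ ($L{\left(C \right)} = \frac{2}{3} + \frac{C 6 + C}{3} = \frac{2}{3} + \frac{6 C + C}{3} = \frac{2}{3} + \frac{7 C}{3}$)
$B{\left(c,r \right)} = 4 - 2 c$ ($B{\left(c,r \right)} = - 2 c + 4 = 4 - 2 c$)
$S{\left(j \right)} = 4 - 3 j$ ($S{\left(j \right)} = \left(4 - 2 j\right) - j = 4 - 3 j$)
$L{\left(U \right)} - S{\left(10 \right)} = \left(\frac{2}{3} + \frac{7}{3} \left(-9\right)\right) - \left(4 - 30\right) = \left(\frac{2}{3} - 21\right) - \left(4 - 30\right) = - \frac{61}{3} - -26 = - \frac{61}{3} + 26 = \frac{17}{3}$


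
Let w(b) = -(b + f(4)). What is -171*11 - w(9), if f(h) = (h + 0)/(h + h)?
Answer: -3743/2 ≈ -1871.5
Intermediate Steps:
f(h) = ½ (f(h) = h/((2*h)) = h*(1/(2*h)) = ½)
w(b) = -½ - b (w(b) = -(b + ½) = -(½ + b) = -½ - b)
-171*11 - w(9) = -171*11 - (-½ - 1*9) = -1881 - (-½ - 9) = -1881 - 1*(-19/2) = -1881 + 19/2 = -3743/2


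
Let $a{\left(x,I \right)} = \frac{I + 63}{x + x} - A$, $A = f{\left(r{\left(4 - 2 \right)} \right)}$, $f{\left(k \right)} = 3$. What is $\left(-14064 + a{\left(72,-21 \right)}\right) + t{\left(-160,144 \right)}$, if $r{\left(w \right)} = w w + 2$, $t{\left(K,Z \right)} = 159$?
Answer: $- \frac{333785}{24} \approx -13908.0$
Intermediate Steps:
$r{\left(w \right)} = 2 + w^{2}$ ($r{\left(w \right)} = w^{2} + 2 = 2 + w^{2}$)
$A = 3$
$a{\left(x,I \right)} = -3 + \frac{63 + I}{2 x}$ ($a{\left(x,I \right)} = \frac{I + 63}{x + x} - 3 = \frac{63 + I}{2 x} - 3 = -3 + \frac{63 + I}{2 x}$)
$\left(-14064 + a{\left(72,-21 \right)}\right) + t{\left(-160,144 \right)} = \left(-14064 + \frac{63 - 21 - 432}{2 \cdot 72}\right) + 159 = \left(-14064 + \frac{1}{2} \cdot \frac{1}{72} \left(63 - 21 - 432\right)\right) + 159 = \left(-14064 + \frac{1}{2} \cdot \frac{1}{72} \left(-390\right)\right) + 159 = \left(-14064 - \frac{65}{24}\right) + 159 = - \frac{337601}{24} + 159 = - \frac{333785}{24}$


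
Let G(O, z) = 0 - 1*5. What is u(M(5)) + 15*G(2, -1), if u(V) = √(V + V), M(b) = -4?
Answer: -75 + 2*I*√2 ≈ -75.0 + 2.8284*I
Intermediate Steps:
G(O, z) = -5 (G(O, z) = 0 - 5 = -5)
u(V) = √2*√V (u(V) = √(2*V) = √2*√V)
u(M(5)) + 15*G(2, -1) = √2*√(-4) + 15*(-5) = √2*(2*I) - 75 = 2*I*√2 - 75 = -75 + 2*I*√2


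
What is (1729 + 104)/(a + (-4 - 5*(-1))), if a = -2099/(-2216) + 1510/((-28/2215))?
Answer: -28433496/1852905895 ≈ -0.015345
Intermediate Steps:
a = -1852921407/15512 (a = -2099*(-1/2216) + 1510/((-28*1/2215)) = 2099/2216 + 1510/(-28/2215) = 2099/2216 + 1510*(-2215/28) = 2099/2216 - 1672325/14 = -1852921407/15512 ≈ -1.1945e+5)
(1729 + 104)/(a + (-4 - 5*(-1))) = (1729 + 104)/(-1852921407/15512 + (-4 - 5*(-1))) = 1833/(-1852921407/15512 + (-4 + 5)) = 1833/(-1852921407/15512 + 1) = 1833/(-1852905895/15512) = 1833*(-15512/1852905895) = -28433496/1852905895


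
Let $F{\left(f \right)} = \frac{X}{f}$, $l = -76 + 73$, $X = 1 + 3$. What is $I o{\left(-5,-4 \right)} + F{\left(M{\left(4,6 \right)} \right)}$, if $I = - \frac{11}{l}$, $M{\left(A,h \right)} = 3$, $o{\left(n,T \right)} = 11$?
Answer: $\frac{125}{3} \approx 41.667$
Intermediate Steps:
$X = 4$
$l = -3$
$F{\left(f \right)} = \frac{4}{f}$
$I = \frac{11}{3}$ ($I = - \frac{11}{-3} = \left(-11\right) \left(- \frac{1}{3}\right) = \frac{11}{3} \approx 3.6667$)
$I o{\left(-5,-4 \right)} + F{\left(M{\left(4,6 \right)} \right)} = \frac{11}{3} \cdot 11 + \frac{4}{3} = \frac{121}{3} + 4 \cdot \frac{1}{3} = \frac{121}{3} + \frac{4}{3} = \frac{125}{3}$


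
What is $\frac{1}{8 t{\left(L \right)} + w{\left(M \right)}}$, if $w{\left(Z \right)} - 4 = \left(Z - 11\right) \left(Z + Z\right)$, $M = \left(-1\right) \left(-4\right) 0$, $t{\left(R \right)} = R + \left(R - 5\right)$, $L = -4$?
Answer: $- \frac{1}{100} \approx -0.01$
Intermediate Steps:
$t{\left(R \right)} = -5 + 2 R$ ($t{\left(R \right)} = R + \left(-5 + R\right) = -5 + 2 R$)
$M = 0$ ($M = 4 \cdot 0 = 0$)
$w{\left(Z \right)} = 4 + 2 Z \left(-11 + Z\right)$ ($w{\left(Z \right)} = 4 + \left(Z - 11\right) \left(Z + Z\right) = 4 + \left(-11 + Z\right) 2 Z = 4 + 2 Z \left(-11 + Z\right)$)
$\frac{1}{8 t{\left(L \right)} + w{\left(M \right)}} = \frac{1}{8 \left(-5 + 2 \left(-4\right)\right) + \left(4 - 0 + 2 \cdot 0^{2}\right)} = \frac{1}{8 \left(-5 - 8\right) + \left(4 + 0 + 2 \cdot 0\right)} = \frac{1}{8 \left(-13\right) + \left(4 + 0 + 0\right)} = \frac{1}{-104 + 4} = \frac{1}{-100} = - \frac{1}{100}$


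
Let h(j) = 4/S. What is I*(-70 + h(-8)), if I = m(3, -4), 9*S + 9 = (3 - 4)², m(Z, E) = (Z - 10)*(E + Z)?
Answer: -1043/2 ≈ -521.50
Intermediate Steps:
m(Z, E) = (-10 + Z)*(E + Z)
S = -8/9 (S = -1 + (3 - 4)²/9 = -1 + (⅑)*(-1)² = -1 + (⅑)*1 = -1 + ⅑ = -8/9 ≈ -0.88889)
I = 7 (I = 3² - 10*(-4) - 10*3 - 4*3 = 9 + 40 - 30 - 12 = 7)
h(j) = -9/2 (h(j) = 4/(-8/9) = 4*(-9/8) = -9/2)
I*(-70 + h(-8)) = 7*(-70 - 9/2) = 7*(-149/2) = -1043/2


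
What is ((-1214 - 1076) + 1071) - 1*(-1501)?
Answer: 282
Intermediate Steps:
((-1214 - 1076) + 1071) - 1*(-1501) = (-2290 + 1071) + 1501 = -1219 + 1501 = 282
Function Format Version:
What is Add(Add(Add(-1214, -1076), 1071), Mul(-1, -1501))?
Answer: 282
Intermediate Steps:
Add(Add(Add(-1214, -1076), 1071), Mul(-1, -1501)) = Add(Add(-2290, 1071), 1501) = Add(-1219, 1501) = 282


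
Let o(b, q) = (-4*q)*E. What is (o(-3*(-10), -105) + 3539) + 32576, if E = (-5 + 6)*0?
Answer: 36115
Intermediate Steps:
E = 0 (E = 1*0 = 0)
o(b, q) = 0 (o(b, q) = -4*q*0 = 0)
(o(-3*(-10), -105) + 3539) + 32576 = (0 + 3539) + 32576 = 3539 + 32576 = 36115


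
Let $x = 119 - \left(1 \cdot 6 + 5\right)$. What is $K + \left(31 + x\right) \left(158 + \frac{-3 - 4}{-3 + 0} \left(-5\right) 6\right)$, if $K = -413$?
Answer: $11819$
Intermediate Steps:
$x = 108$ ($x = 119 - \left(6 + 5\right) = 119 - 11 = 108$)
$K + \left(31 + x\right) \left(158 + \frac{-3 - 4}{-3 + 0} \left(-5\right) 6\right) = -413 + \left(31 + 108\right) \left(158 + \frac{-3 - 4}{-3 + 0} \left(-5\right) 6\right) = -413 + 139 \left(158 + - \frac{7}{-3} \left(-5\right) 6\right) = -413 + 139 \left(158 + \left(-7\right) \left(- \frac{1}{3}\right) \left(-5\right) 6\right) = -413 + 139 \left(158 + \frac{7}{3} \left(-5\right) 6\right) = -413 + 139 \left(158 - 70\right) = -413 + 139 \cdot 88 = -413 + 12232 = 11819$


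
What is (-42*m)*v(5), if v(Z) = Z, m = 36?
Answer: -7560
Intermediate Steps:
(-42*m)*v(5) = -42*36*5 = -1512*5 = -7560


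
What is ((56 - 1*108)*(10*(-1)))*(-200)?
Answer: -104000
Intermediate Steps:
((56 - 1*108)*(10*(-1)))*(-200) = ((56 - 108)*(-10))*(-200) = -52*(-10)*(-200) = 520*(-200) = -104000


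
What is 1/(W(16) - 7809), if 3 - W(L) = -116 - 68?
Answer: -1/7622 ≈ -0.00013120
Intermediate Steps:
W(L) = 187 (W(L) = 3 - (-116 - 68) = 3 - 1*(-184) = 3 + 184 = 187)
1/(W(16) - 7809) = 1/(187 - 7809) = 1/(-7622) = -1/7622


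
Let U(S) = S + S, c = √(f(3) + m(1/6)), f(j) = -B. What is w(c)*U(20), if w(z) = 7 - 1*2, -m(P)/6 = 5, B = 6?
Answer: 200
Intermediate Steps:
f(j) = -6 (f(j) = -1*6 = -6)
m(P) = -30 (m(P) = -6*5 = -30)
c = 6*I (c = √(-6 - 30) = √(-36) = 6*I ≈ 6.0*I)
w(z) = 5 (w(z) = 7 - 2 = 5)
U(S) = 2*S
w(c)*U(20) = 5*(2*20) = 5*40 = 200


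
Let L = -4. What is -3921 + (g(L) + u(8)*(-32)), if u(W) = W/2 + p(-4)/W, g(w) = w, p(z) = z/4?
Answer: -4049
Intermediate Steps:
p(z) = z/4 (p(z) = z*(¼) = z/4)
u(W) = W/2 - 1/W (u(W) = W/2 + ((¼)*(-4))/W = W*(½) - 1/W = W/2 - 1/W)
-3921 + (g(L) + u(8)*(-32)) = -3921 + (-4 + ((½)*8 - 1/8)*(-32)) = -3921 + (-4 + (4 - 1*⅛)*(-32)) = -3921 + (-4 + (4 - ⅛)*(-32)) = -3921 + (-4 + (31/8)*(-32)) = -3921 + (-4 - 124) = -3921 - 128 = -4049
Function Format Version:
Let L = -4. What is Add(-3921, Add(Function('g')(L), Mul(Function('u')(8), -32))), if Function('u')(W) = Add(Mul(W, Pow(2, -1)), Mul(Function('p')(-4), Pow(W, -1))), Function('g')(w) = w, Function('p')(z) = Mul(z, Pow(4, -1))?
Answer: -4049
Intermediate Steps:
Function('p')(z) = Mul(Rational(1, 4), z) (Function('p')(z) = Mul(z, Rational(1, 4)) = Mul(Rational(1, 4), z))
Function('u')(W) = Add(Mul(Rational(1, 2), W), Mul(-1, Pow(W, -1))) (Function('u')(W) = Add(Mul(W, Pow(2, -1)), Mul(Mul(Rational(1, 4), -4), Pow(W, -1))) = Add(Mul(W, Rational(1, 2)), Mul(-1, Pow(W, -1))) = Add(Mul(Rational(1, 2), W), Mul(-1, Pow(W, -1))))
Add(-3921, Add(Function('g')(L), Mul(Function('u')(8), -32))) = Add(-3921, Add(-4, Mul(Add(Mul(Rational(1, 2), 8), Mul(-1, Pow(8, -1))), -32))) = Add(-3921, Add(-4, Mul(Add(4, Mul(-1, Rational(1, 8))), -32))) = Add(-3921, Add(-4, Mul(Add(4, Rational(-1, 8)), -32))) = Add(-3921, Add(-4, Mul(Rational(31, 8), -32))) = Add(-3921, Add(-4, -124)) = Add(-3921, -128) = -4049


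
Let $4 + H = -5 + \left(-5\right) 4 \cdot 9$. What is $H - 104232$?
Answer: $-104421$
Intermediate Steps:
$H = -189$ ($H = -4 + \left(-5 + \left(-5\right) 4 \cdot 9\right) = -4 - 185 = -189$)
$H - 104232 = -189 - 104232 = -104421$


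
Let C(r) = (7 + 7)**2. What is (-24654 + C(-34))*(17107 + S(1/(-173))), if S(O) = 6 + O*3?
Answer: -72409034068/173 ≈ -4.1855e+8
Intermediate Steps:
C(r) = 196 (C(r) = 14**2 = 196)
S(O) = 6 + 3*O
(-24654 + C(-34))*(17107 + S(1/(-173))) = (-24654 + 196)*(17107 + (6 + 3/(-173))) = -24458*(17107 + (6 + 3*(-1/173))) = -24458*(17107 + (6 - 3/173)) = -24458*(17107 + 1035/173) = -24458*2960546/173 = -72409034068/173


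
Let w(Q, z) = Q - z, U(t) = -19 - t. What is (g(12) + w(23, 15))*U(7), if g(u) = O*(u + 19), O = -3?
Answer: 2210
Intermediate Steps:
g(u) = -57 - 3*u (g(u) = -3*(u + 19) = -3*(19 + u) = -57 - 3*u)
(g(12) + w(23, 15))*U(7) = ((-57 - 3*12) + (23 - 1*15))*(-19 - 1*7) = ((-57 - 36) + (23 - 15))*(-19 - 7) = (-93 + 8)*(-26) = -85*(-26) = 2210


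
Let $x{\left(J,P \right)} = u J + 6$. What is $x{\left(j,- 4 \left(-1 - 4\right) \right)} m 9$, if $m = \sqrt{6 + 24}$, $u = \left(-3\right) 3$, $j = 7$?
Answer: $- 513 \sqrt{30} \approx -2809.8$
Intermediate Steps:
$u = -9$
$x{\left(J,P \right)} = 6 - 9 J$ ($x{\left(J,P \right)} = - 9 J + 6 = 6 - 9 J$)
$m = \sqrt{30} \approx 5.4772$
$x{\left(j,- 4 \left(-1 - 4\right) \right)} m 9 = \left(6 - 63\right) \sqrt{30} \cdot 9 = - 57 \sqrt{30} \cdot 9 = - 513 \sqrt{30}$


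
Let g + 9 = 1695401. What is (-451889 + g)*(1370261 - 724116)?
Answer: 803483245935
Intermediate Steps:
g = 1695392 (g = -9 + 1695401 = 1695392)
(-451889 + g)*(1370261 - 724116) = (-451889 + 1695392)*(1370261 - 724116) = 1243503*646145 = 803483245935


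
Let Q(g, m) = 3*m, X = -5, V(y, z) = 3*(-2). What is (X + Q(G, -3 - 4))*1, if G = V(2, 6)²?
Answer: -26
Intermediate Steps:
V(y, z) = -6
G = 36 (G = (-6)² = 36)
(X + Q(G, -3 - 4))*1 = (-5 + 3*(-3 - 4))*1 = (-5 + 3*(-7))*1 = (-5 - 21)*1 = -26*1 = -26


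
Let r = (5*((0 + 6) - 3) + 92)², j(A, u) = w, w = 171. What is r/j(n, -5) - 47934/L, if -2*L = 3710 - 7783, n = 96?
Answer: 30238349/696483 ≈ 43.416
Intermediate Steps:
j(A, u) = 171
r = 11449 (r = (5*(6 - 3) + 92)² = (5*3 + 92)² = (15 + 92)² = 107² = 11449)
L = 4073/2 (L = -(3710 - 7783)/2 = -½*(-4073) = 4073/2 ≈ 2036.5)
r/j(n, -5) - 47934/L = 11449/171 - 47934/4073/2 = 11449*(1/171) - 47934*2/4073 = 11449/171 - 95868/4073 = 30238349/696483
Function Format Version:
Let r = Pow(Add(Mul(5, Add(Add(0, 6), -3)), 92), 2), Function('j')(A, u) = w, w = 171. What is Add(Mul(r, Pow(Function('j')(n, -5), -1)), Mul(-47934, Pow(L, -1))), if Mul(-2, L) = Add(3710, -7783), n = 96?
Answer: Rational(30238349, 696483) ≈ 43.416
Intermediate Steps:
Function('j')(A, u) = 171
r = 11449 (r = Pow(Add(Mul(5, Add(6, -3)), 92), 2) = Pow(Add(Mul(5, 3), 92), 2) = Pow(Add(15, 92), 2) = Pow(107, 2) = 11449)
L = Rational(4073, 2) (L = Mul(Rational(-1, 2), Add(3710, -7783)) = Mul(Rational(-1, 2), -4073) = Rational(4073, 2) ≈ 2036.5)
Add(Mul(r, Pow(Function('j')(n, -5), -1)), Mul(-47934, Pow(L, -1))) = Add(Mul(11449, Pow(171, -1)), Mul(-47934, Pow(Rational(4073, 2), -1))) = Add(Mul(11449, Rational(1, 171)), Mul(-47934, Rational(2, 4073))) = Add(Rational(11449, 171), Rational(-95868, 4073)) = Rational(30238349, 696483)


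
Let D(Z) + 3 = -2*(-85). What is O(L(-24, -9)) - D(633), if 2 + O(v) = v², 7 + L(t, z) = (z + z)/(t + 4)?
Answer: -13179/100 ≈ -131.79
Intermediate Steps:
D(Z) = 167 (D(Z) = -3 - 2*(-85) = -3 + 170 = 167)
L(t, z) = -7 + 2*z/(4 + t) (L(t, z) = -7 + (z + z)/(t + 4) = -7 + (2*z)/(4 + t) = -7 + 2*z/(4 + t))
O(v) = -2 + v²
O(L(-24, -9)) - D(633) = (-2 + ((-28 - 7*(-24) + 2*(-9))/(4 - 24))²) - 1*167 = (-2 + ((-28 + 168 - 18)/(-20))²) - 167 = (-2 + (-1/20*122)²) - 167 = (-2 + (-61/10)²) - 167 = (-2 + 3721/100) - 167 = 3521/100 - 167 = -13179/100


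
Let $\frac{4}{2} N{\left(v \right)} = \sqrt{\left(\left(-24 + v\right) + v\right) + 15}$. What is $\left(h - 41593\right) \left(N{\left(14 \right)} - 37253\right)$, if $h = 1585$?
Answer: $1490418024 - 20004 \sqrt{19} \approx 1.4903 \cdot 10^{9}$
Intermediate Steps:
$N{\left(v \right)} = \frac{\sqrt{-9 + 2 v}}{2}$ ($N{\left(v \right)} = \frac{\sqrt{\left(\left(-24 + v\right) + v\right) + 15}}{2} = \frac{\sqrt{\left(-24 + 2 v\right) + 15}}{2} = \frac{\sqrt{-9 + 2 v}}{2}$)
$\left(h - 41593\right) \left(N{\left(14 \right)} - 37253\right) = \left(1585 - 41593\right) \left(\frac{\sqrt{-9 + 2 \cdot 14}}{2} - 37253\right) = - 40008 \left(\frac{\sqrt{-9 + 28}}{2} - 37253\right) = - 40008 \left(\frac{\sqrt{19}}{2} - 37253\right) = - 40008 \left(-37253 + \frac{\sqrt{19}}{2}\right) = 1490418024 - 20004 \sqrt{19}$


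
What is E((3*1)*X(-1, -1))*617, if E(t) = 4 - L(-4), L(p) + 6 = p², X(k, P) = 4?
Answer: -3702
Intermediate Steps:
L(p) = -6 + p²
E(t) = -6 (E(t) = 4 - (-6 + (-4)²) = 4 - (-6 + 16) = 4 - 1*10 = 4 - 10 = -6)
E((3*1)*X(-1, -1))*617 = -6*617 = -3702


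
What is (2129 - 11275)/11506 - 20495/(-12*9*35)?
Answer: 20124359/4349268 ≈ 4.6271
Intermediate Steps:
(2129 - 11275)/11506 - 20495/(-12*9*35) = -9146*1/11506 - 20495/((-108*35)) = -4573/5753 - 20495/(-3780) = -4573/5753 - 20495*(-1/3780) = -4573/5753 + 4099/756 = 20124359/4349268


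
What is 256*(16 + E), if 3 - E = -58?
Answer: 19712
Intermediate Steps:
E = 61 (E = 3 - 1*(-58) = 3 + 58 = 61)
256*(16 + E) = 256*(16 + 61) = 256*77 = 19712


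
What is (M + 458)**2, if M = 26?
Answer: 234256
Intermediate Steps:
(M + 458)**2 = (26 + 458)**2 = 484**2 = 234256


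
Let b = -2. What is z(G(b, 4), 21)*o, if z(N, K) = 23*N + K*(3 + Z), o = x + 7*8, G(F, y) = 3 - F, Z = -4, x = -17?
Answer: 3666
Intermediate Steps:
o = 39 (o = -17 + 7*8 = -17 + 56 = 39)
z(N, K) = -K + 23*N (z(N, K) = 23*N + K*(3 - 4) = 23*N + K*(-1) = 23*N - K = -K + 23*N)
z(G(b, 4), 21)*o = (-1*21 + 23*(3 - 1*(-2)))*39 = (-21 + 23*(3 + 2))*39 = (-21 + 23*5)*39 = (-21 + 115)*39 = 94*39 = 3666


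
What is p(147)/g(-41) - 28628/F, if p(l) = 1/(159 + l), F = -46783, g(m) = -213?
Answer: 1865869001/3049222374 ≈ 0.61192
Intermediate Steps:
p(147)/g(-41) - 28628/F = 1/((159 + 147)*(-213)) - 28628/(-46783) = -1/213/306 - 28628*(-1/46783) = (1/306)*(-1/213) + 28628/46783 = -1/65178 + 28628/46783 = 1865869001/3049222374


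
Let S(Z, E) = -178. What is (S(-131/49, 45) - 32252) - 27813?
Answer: -60243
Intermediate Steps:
(S(-131/49, 45) - 32252) - 27813 = (-178 - 32252) - 27813 = -32430 - 27813 = -60243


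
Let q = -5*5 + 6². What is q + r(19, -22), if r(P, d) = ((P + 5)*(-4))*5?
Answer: -469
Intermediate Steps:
r(P, d) = -100 - 20*P (r(P, d) = ((5 + P)*(-4))*5 = (-20 - 4*P)*5 = -100 - 20*P)
q = 11 (q = -25 + 36 = 11)
q + r(19, -22) = 11 + (-100 - 20*19) = 11 + (-100 - 380) = 11 - 480 = -469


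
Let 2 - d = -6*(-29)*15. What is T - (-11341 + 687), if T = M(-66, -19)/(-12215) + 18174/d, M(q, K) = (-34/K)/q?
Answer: 106332773106013/9987081720 ≈ 10647.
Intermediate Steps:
M(q, K) = -34/(K*q)
d = -2608 (d = 2 - (-6*(-29))*15 = 2 - 174*15 = 2 - 1*2610 = 2 - 2610 = -2608)
T = -69595538867/9987081720 (T = -34/(-19*(-66))/(-12215) + 18174/(-2608) = -34*(-1/19)*(-1/66)*(-1/12215) + 18174*(-1/2608) = -17/627*(-1/12215) - 9087/1304 = 17/7658805 - 9087/1304 = -69595538867/9987081720 ≈ -6.9686)
T - (-11341 + 687) = -69595538867/9987081720 - (-11341 + 687) = -69595538867/9987081720 - 1*(-10654) = -69595538867/9987081720 + 10654 = 106332773106013/9987081720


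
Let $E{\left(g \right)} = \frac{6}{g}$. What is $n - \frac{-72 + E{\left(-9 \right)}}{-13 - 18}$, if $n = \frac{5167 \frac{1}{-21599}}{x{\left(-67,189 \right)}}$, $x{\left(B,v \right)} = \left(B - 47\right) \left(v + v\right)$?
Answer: $- \frac{67633911671}{28853067348} \approx -2.3441$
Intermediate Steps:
$x{\left(B,v \right)} = 2 v \left(-47 + B\right)$ ($x{\left(B,v \right)} = \left(-47 + B\right) 2 v = 2 v \left(-47 + B\right)$)
$n = \frac{5167}{930744108}$ ($n = \frac{5167 \frac{1}{-21599}}{2 \cdot 189 \left(-47 - 67\right)} = \frac{5167 \left(- \frac{1}{21599}\right)}{2 \cdot 189 \left(-114\right)} = - \frac{5167}{21599 \left(-43092\right)} = \left(- \frac{5167}{21599}\right) \left(- \frac{1}{43092}\right) = \frac{5167}{930744108} \approx 5.5515 \cdot 10^{-6}$)
$n - \frac{-72 + E{\left(-9 \right)}}{-13 - 18} = \frac{5167}{930744108} - \frac{-72 + \frac{6}{-9}}{-13 - 18} = \frac{5167}{930744108} - \frac{-72 + 6 \left(- \frac{1}{9}\right)}{-31} = \frac{5167}{930744108} - \left(-72 - \frac{2}{3}\right) \left(- \frac{1}{31}\right) = \frac{5167}{930744108} - \left(- \frac{218}{3}\right) \left(- \frac{1}{31}\right) = \frac{5167}{930744108} - \frac{218}{93} = - \frac{67633911671}{28853067348}$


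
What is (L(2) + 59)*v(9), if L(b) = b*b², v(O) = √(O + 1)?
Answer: 67*√10 ≈ 211.87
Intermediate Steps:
v(O) = √(1 + O)
L(b) = b³
(L(2) + 59)*v(9) = (2³ + 59)*√(1 + 9) = (8 + 59)*√10 = 67*√10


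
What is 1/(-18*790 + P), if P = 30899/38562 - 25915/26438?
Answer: -254875539/3624375771197 ≈ -7.0323e-5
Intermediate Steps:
P = -45606617/254875539 (P = 30899*(1/38562) - 25915*1/26438 = 30899/38562 - 25915/26438 = -45606617/254875539 ≈ -0.17894)
1/(-18*790 + P) = 1/(-18*790 - 45606617/254875539) = 1/(-14220 - 45606617/254875539) = 1/(-3624375771197/254875539) = -254875539/3624375771197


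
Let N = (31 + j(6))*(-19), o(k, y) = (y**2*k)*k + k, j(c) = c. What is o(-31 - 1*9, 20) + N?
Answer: 639257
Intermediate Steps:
o(k, y) = k + k**2*y**2 (o(k, y) = (k*y**2)*k + k = k**2*y**2 + k = k + k**2*y**2)
N = -703 (N = (31 + 6)*(-19) = 37*(-19) = -703)
o(-31 - 1*9, 20) + N = (-31 - 1*9)*(1 + (-31 - 1*9)*20**2) - 703 = (-31 - 9)*(1 + (-31 - 9)*400) - 703 = -40*(1 - 40*400) - 703 = -40*(1 - 16000) - 703 = -40*(-15999) - 703 = 639960 - 703 = 639257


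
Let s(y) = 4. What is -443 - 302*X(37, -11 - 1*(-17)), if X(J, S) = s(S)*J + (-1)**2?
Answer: -45441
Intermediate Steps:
X(J, S) = 1 + 4*J (X(J, S) = 4*J + (-1)**2 = 4*J + 1 = 1 + 4*J)
-443 - 302*X(37, -11 - 1*(-17)) = -443 - 302*(1 + 4*37) = -443 - 302*(1 + 148) = -443 - 302*149 = -443 - 44998 = -45441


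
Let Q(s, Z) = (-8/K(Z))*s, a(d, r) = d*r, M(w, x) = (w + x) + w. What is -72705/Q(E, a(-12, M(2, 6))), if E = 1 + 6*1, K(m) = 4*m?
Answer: -4362300/7 ≈ -6.2319e+5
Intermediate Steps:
M(w, x) = x + 2*w
E = 7 (E = 1 + 6 = 7)
Q(s, Z) = -2*s/Z (Q(s, Z) = (-8*1/(4*Z))*s = (-2/Z)*s = -2*s/Z)
-72705/Q(E, a(-12, M(2, 6))) = -72705/((-2*7/(-12*(6 + 2*2)))) = -72705/((-2*7/(-12*(6 + 4)))) = -72705/((-2*7/(-12*10))) = -72705/((-2*7/(-120))) = -72705/((-2*7*(-1/120))) = -72705/7/60 = -72705*60/7 = -4362300/7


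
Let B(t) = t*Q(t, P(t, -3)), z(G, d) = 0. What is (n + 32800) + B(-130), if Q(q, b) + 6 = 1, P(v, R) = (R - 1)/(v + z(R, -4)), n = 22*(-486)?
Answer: 22758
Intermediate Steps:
n = -10692
P(v, R) = (-1 + R)/v (P(v, R) = (R - 1)/(v + 0) = (-1 + R)/v)
Q(q, b) = -5 (Q(q, b) = -6 + 1 = -5)
B(t) = -5*t (B(t) = t*(-5) = -5*t)
(n + 32800) + B(-130) = (-10692 + 32800) - 5*(-130) = 22108 + 650 = 22758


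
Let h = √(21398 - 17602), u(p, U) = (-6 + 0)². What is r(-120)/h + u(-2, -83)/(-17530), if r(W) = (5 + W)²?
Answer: -18/8765 + 13225*√949/1898 ≈ 214.65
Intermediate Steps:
u(p, U) = 36 (u(p, U) = (-6)² = 36)
h = 2*√949 (h = √3796 = 2*√949 ≈ 61.612)
r(-120)/h + u(-2, -83)/(-17530) = (5 - 120)²/((2*√949)) + 36/(-17530) = (-115)²*(√949/1898) + 36*(-1/17530) = 13225*(√949/1898) - 18/8765 = 13225*√949/1898 - 18/8765 = -18/8765 + 13225*√949/1898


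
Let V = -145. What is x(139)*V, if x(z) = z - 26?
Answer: -16385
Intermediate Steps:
x(z) = -26 + z
x(139)*V = (-26 + 139)*(-145) = 113*(-145) = -16385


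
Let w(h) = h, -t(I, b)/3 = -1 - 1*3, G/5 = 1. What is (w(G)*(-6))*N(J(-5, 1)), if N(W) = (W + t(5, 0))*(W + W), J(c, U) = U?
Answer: -780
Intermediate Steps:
G = 5 (G = 5*1 = 5)
t(I, b) = 12 (t(I, b) = -3*(-1 - 1*3) = -3*(-1 - 3) = -3*(-4) = 12)
N(W) = 2*W*(12 + W) (N(W) = (W + 12)*(W + W) = (12 + W)*(2*W) = 2*W*(12 + W))
(w(G)*(-6))*N(J(-5, 1)) = (5*(-6))*(2*1*(12 + 1)) = -60*13 = -30*26 = -780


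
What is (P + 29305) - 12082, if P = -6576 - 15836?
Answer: -5189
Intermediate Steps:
P = -22412
(P + 29305) - 12082 = (-22412 + 29305) - 12082 = 6893 - 12082 = -5189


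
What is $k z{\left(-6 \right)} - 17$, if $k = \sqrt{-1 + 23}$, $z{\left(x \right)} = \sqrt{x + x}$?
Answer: $-17 + 2 i \sqrt{66} \approx -17.0 + 16.248 i$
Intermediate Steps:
$z{\left(x \right)} = \sqrt{2} \sqrt{x}$ ($z{\left(x \right)} = \sqrt{2 x} = \sqrt{2} \sqrt{x}$)
$k = \sqrt{22} \approx 4.6904$
$k z{\left(-6 \right)} - 17 = \sqrt{22} \sqrt{2} \sqrt{-6} - 17 = \sqrt{22} \sqrt{2} i \sqrt{6} - 17 = \sqrt{22} \cdot 2 i \sqrt{3} - 17 = 2 i \sqrt{66} - 17 = -17 + 2 i \sqrt{66}$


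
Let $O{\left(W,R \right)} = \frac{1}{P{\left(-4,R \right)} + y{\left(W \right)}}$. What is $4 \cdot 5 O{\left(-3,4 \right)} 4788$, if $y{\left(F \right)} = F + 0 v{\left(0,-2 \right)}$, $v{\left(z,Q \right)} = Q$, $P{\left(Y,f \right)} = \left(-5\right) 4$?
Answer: $- \frac{95760}{23} \approx -4163.5$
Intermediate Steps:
$P{\left(Y,f \right)} = -20$
$y{\left(F \right)} = F$ ($y{\left(F \right)} = F + 0 \left(-2\right) = F + 0 = F$)
$O{\left(W,R \right)} = \frac{1}{-20 + W}$
$4 \cdot 5 O{\left(-3,4 \right)} 4788 = \frac{4 \cdot 5}{-20 - 3} \cdot 4788 = \frac{20}{-23} \cdot 4788 = 20 \left(- \frac{1}{23}\right) 4788 = \left(- \frac{20}{23}\right) 4788 = - \frac{95760}{23}$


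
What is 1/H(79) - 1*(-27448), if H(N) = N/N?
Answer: 27449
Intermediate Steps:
H(N) = 1
1/H(79) - 1*(-27448) = 1/1 - 1*(-27448) = 1 + 27448 = 27449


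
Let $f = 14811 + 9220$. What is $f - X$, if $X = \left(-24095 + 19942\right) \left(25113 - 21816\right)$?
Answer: $13716472$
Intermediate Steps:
$f = 24031$
$X = -13692441$ ($X = \left(-4153\right) 3297 = -13692441$)
$f - X = 24031 - -13692441 = 24031 + 13692441 = 13716472$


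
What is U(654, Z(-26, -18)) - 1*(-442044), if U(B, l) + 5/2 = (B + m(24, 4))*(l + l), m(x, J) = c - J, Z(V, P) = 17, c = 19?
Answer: 929575/2 ≈ 4.6479e+5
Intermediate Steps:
m(x, J) = 19 - J
U(B, l) = -5/2 + 2*l*(15 + B) (U(B, l) = -5/2 + (B + (19 - 1*4))*(l + l) = -5/2 + (B + (19 - 4))*(2*l) = -5/2 + (B + 15)*(2*l) = -5/2 + (15 + B)*(2*l) = -5/2 + 2*l*(15 + B))
U(654, Z(-26, -18)) - 1*(-442044) = (-5/2 + 30*17 + 2*654*17) - 1*(-442044) = (-5/2 + 510 + 22236) + 442044 = 45487/2 + 442044 = 929575/2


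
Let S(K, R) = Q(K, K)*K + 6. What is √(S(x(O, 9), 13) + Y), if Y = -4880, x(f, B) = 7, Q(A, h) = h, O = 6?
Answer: 5*I*√193 ≈ 69.462*I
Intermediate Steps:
S(K, R) = 6 + K² (S(K, R) = K*K + 6 = K² + 6 = 6 + K²)
√(S(x(O, 9), 13) + Y) = √((6 + 7²) - 4880) = √((6 + 49) - 4880) = √(55 - 4880) = √(-4825) = 5*I*√193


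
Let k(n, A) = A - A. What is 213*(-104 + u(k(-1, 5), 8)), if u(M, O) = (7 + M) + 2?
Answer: -20235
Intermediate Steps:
k(n, A) = 0
u(M, O) = 9 + M
213*(-104 + u(k(-1, 5), 8)) = 213*(-104 + (9 + 0)) = 213*(-104 + 9) = 213*(-95) = -20235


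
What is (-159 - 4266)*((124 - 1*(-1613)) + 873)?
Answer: -11549250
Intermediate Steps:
(-159 - 4266)*((124 - 1*(-1613)) + 873) = -4425*((124 + 1613) + 873) = -4425*(1737 + 873) = -4425*2610 = -11549250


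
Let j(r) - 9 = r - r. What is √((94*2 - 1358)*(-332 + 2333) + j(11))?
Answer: 3*I*√260129 ≈ 1530.1*I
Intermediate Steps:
j(r) = 9 (j(r) = 9 + (r - r) = 9 + 0 = 9)
√((94*2 - 1358)*(-332 + 2333) + j(11)) = √((94*2 - 1358)*(-332 + 2333) + 9) = √((188 - 1358)*2001 + 9) = √(-1170*2001 + 9) = √(-2341170 + 9) = √(-2341161) = 3*I*√260129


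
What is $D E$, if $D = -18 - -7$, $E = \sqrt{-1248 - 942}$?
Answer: $- 11 i \sqrt{2190} \approx - 514.77 i$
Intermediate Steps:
$E = i \sqrt{2190}$ ($E = \sqrt{-2190} = i \sqrt{2190} \approx 46.797 i$)
$D = -11$ ($D = -18 + 7 = -11$)
$D E = - 11 i \sqrt{2190}$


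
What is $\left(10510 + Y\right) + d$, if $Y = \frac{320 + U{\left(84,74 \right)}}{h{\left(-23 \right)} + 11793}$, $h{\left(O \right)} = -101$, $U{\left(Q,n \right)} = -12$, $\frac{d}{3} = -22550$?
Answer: $- \frac{167020143}{2923} \approx -57140.0$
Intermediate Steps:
$d = -67650$ ($d = 3 \left(-22550\right) = -67650$)
$Y = \frac{77}{2923}$ ($Y = \frac{320 - 12}{-101 + 11793} = \frac{308}{11692} = 308 \cdot \frac{1}{11692} = \frac{77}{2923} \approx 0.026343$)
$\left(10510 + Y\right) + d = \left(10510 + \frac{77}{2923}\right) - 67650 = \frac{30720807}{2923} - 67650 = - \frac{167020143}{2923}$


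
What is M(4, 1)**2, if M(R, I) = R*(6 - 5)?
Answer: 16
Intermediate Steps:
M(R, I) = R (M(R, I) = R*1 = R)
M(4, 1)**2 = 4**2 = 16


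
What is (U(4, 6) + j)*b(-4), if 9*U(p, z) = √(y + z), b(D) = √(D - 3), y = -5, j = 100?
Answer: 901*I*√7/9 ≈ 264.87*I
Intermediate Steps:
b(D) = √(-3 + D)
U(p, z) = √(-5 + z)/9
(U(4, 6) + j)*b(-4) = (√(-5 + 6)/9 + 100)*√(-3 - 4) = (√1/9 + 100)*√(-7) = ((⅑)*1 + 100)*(I*√7) = (⅑ + 100)*(I*√7) = 901*(I*√7)/9 = 901*I*√7/9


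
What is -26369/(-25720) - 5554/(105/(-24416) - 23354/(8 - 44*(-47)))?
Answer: 259132529435897/523980005560 ≈ 494.55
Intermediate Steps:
-26369/(-25720) - 5554/(105/(-24416) - 23354/(8 - 44*(-47))) = -26369*(-1/25720) - 5554/(105*(-1/24416) - 23354/(8 + 2068)) = 26369/25720 - 5554/(-15/3488 - 23354/2076) = 26369/25720 - 5554/(-15/3488 - 23354*1/2076) = 26369/25720 - 5554/(-15/3488 - 11677/1038) = 26369/25720 - 5554/(-20372473/1810272) = 26369/25720 - 5554*(-1810272/20372473) = 26369/25720 + 10054250688/20372473 = 259132529435897/523980005560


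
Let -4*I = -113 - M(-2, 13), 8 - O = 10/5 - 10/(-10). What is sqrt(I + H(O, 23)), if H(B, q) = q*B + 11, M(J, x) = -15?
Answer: sqrt(602)/2 ≈ 12.268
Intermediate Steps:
O = 5 (O = 8 - (10/5 - 10/(-10)) = 8 - (10*(1/5) - 10*(-1/10)) = 8 - (2 + 1) = 8 - 1*3 = 8 - 3 = 5)
H(B, q) = 11 + B*q (H(B, q) = B*q + 11 = 11 + B*q)
I = 49/2 (I = -(-113 - 1*(-15))/4 = -(-113 + 15)/4 = -1/4*(-98) = 49/2 ≈ 24.500)
sqrt(I + H(O, 23)) = sqrt(49/2 + (11 + 5*23)) = sqrt(49/2 + (11 + 115)) = sqrt(49/2 + 126) = sqrt(301/2) = sqrt(602)/2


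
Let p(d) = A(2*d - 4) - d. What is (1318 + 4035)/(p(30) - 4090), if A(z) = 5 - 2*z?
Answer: -5353/4227 ≈ -1.2664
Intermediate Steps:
p(d) = 13 - 5*d (p(d) = (5 - 2*(2*d - 4)) - d = (5 - 2*(-4 + 2*d)) - d = (5 + (8 - 4*d)) - d = (13 - 4*d) - d = 13 - 5*d)
(1318 + 4035)/(p(30) - 4090) = (1318 + 4035)/((13 - 5*30) - 4090) = 5353/((13 - 150) - 4090) = 5353/(-137 - 4090) = 5353/(-4227) = 5353*(-1/4227) = -5353/4227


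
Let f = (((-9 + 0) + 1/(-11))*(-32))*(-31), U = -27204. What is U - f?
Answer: -200044/11 ≈ -18186.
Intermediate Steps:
f = -99200/11 (f = ((-9 - 1/11)*(-32))*(-31) = -100/11*(-32)*(-31) = (3200/11)*(-31) = -99200/11 ≈ -9018.2)
U - f = -27204 - 1*(-99200/11) = -27204 + 99200/11 = -200044/11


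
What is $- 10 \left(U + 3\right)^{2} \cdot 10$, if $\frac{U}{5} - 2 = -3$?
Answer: $-400$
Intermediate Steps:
$U = -5$ ($U = 10 + 5 \left(-3\right) = 10 - 15 = -5$)
$- 10 \left(U + 3\right)^{2} \cdot 10 = - 10 \left(-5 + 3\right)^{2} \cdot 10 = - 10 \left(-2\right)^{2} \cdot 10 = \left(-10\right) 4 \cdot 10 = \left(-40\right) 10 = -400$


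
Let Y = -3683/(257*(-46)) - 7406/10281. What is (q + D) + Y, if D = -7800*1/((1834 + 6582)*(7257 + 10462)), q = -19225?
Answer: -72837605974777229/3788611543092 ≈ -19225.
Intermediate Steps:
D = -75/1433876 (D = -7800/(8416*17719) = -7800/149123104 = -7800*1/149123104 = -75/1433876 ≈ -5.2306e-5)
Y = -2160383/5284434 (Y = -3683/(-11822) - 7406*1/10281 = -3683*(-1/11822) - 322/447 = 3683/11822 - 322/447 = -2160383/5284434 ≈ -0.40882)
(q + D) + Y = (-19225 - 75/1433876) - 2160383/5284434 = -27566266175/1433876 - 2160383/5284434 = -72837605974777229/3788611543092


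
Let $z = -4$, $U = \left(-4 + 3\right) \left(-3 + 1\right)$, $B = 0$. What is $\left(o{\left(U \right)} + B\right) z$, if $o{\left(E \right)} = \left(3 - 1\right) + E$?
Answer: $-16$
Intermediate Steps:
$U = 2$ ($U = \left(-1\right) \left(-2\right) = 2$)
$o{\left(E \right)} = 2 + E$
$\left(o{\left(U \right)} + B\right) z = \left(\left(2 + 2\right) + 0\right) \left(-4\right) = \left(4 + 0\right) \left(-4\right) = 4 \left(-4\right) = -16$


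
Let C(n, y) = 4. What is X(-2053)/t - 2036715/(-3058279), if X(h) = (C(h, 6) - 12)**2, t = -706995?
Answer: 1439751591569/2162187961605 ≈ 0.66588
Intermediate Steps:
X(h) = 64 (X(h) = (4 - 12)**2 = (-8)**2 = 64)
X(-2053)/t - 2036715/(-3058279) = 64/(-706995) - 2036715/(-3058279) = 64*(-1/706995) - 2036715*(-1/3058279) = -64/706995 + 2036715/3058279 = 1439751591569/2162187961605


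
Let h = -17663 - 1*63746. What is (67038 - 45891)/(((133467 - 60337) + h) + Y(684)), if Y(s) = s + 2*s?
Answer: -21147/6227 ≈ -3.3960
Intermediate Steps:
h = -81409 (h = -17663 - 63746 = -81409)
Y(s) = 3*s
(67038 - 45891)/(((133467 - 60337) + h) + Y(684)) = (67038 - 45891)/(((133467 - 60337) - 81409) + 3*684) = 21147/((73130 - 81409) + 2052) = 21147/(-8279 + 2052) = 21147/(-6227) = 21147*(-1/6227) = -21147/6227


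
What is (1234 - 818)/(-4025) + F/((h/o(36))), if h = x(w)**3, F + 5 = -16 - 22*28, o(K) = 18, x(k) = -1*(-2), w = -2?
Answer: -23076989/16100 ≈ -1433.4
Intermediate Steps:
x(k) = 2
F = -637 (F = -5 + (-16 - 22*28) = -5 + (-16 - 616) = -5 - 632 = -637)
h = 8 (h = 2**3 = 8)
(1234 - 818)/(-4025) + F/((h/o(36))) = (1234 - 818)/(-4025) - 637/(8/18) = 416*(-1/4025) - 637/(8*(1/18)) = -416/4025 - 637/4/9 = -416/4025 - 637*9/4 = -416/4025 - 5733/4 = -23076989/16100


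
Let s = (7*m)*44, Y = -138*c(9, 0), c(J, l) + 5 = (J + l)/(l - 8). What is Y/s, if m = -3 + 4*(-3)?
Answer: -161/880 ≈ -0.18295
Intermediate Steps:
m = -15 (m = -3 - 12 = -15)
c(J, l) = -5 + (J + l)/(-8 + l) (c(J, l) = -5 + (J + l)/(l - 8) = -5 + (J + l)/(-8 + l))
Y = 3381/4 (Y = -138*(40 + 9 - 4*0)/(-8 + 0) = -138*(40 + 9 + 0)/(-8) = -(-69)*49/4 = -138*(-49/8) = 3381/4 ≈ 845.25)
s = -4620 (s = (7*(-15))*44 = -105*44 = -4620)
Y/s = (3381/4)/(-4620) = (3381/4)*(-1/4620) = -161/880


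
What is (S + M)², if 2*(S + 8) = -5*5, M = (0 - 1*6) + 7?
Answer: 1521/4 ≈ 380.25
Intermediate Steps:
M = 1 (M = (0 - 6) + 7 = -6 + 7 = 1)
S = -41/2 (S = -8 + (-5*5)/2 = -8 + (½)*(-25) = -8 - 25/2 = -41/2 ≈ -20.500)
(S + M)² = (-41/2 + 1)² = (-39/2)² = 1521/4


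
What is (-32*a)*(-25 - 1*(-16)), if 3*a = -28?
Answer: -2688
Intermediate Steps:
a = -28/3 (a = (⅓)*(-28) = -28/3 ≈ -9.3333)
(-32*a)*(-25 - 1*(-16)) = (-32*(-28/3))*(-25 - 1*(-16)) = 896*(-25 + 16)/3 = (896/3)*(-9) = -2688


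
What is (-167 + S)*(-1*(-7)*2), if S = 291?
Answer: 1736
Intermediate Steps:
(-167 + S)*(-1*(-7)*2) = (-167 + 291)*(-1*(-7)*2) = 124*(7*2) = 124*14 = 1736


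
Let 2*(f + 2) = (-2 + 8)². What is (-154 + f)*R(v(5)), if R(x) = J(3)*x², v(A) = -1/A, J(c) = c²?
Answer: -1242/25 ≈ -49.680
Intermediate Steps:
f = 16 (f = -2 + (-2 + 8)²/2 = -2 + (½)*6² = -2 + (½)*36 = -2 + 18 = 16)
R(x) = 9*x² (R(x) = 3²*x² = 9*x²)
(-154 + f)*R(v(5)) = (-154 + 16)*(9*(-1/5)²) = -1242*(-1*⅕)² = -1242*(-⅕)² = -1242/25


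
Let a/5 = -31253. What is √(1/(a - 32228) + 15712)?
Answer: √558241248613395/188493 ≈ 125.35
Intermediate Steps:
a = -156265 (a = 5*(-31253) = -156265)
√(1/(a - 32228) + 15712) = √(1/(-156265 - 32228) + 15712) = √(1/(-188493) + 15712) = √(-1/188493 + 15712) = √(2961602015/188493) = √558241248613395/188493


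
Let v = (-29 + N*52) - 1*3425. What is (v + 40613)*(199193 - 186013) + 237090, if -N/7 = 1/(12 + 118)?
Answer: 489955806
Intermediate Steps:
N = -7/130 (N = -7/(12 + 118) = -7/130 ≈ -0.053846)
v = -17284/5 (v = (-29 - 7/130*52) - 1*3425 = (-29 - 14/5) - 3425 = -159/5 - 3425 = -17284/5 ≈ -3456.8)
(v + 40613)*(199193 - 186013) + 237090 = (-17284/5 + 40613)*(199193 - 186013) + 237090 = (185781/5)*13180 + 237090 = 489718716 + 237090 = 489955806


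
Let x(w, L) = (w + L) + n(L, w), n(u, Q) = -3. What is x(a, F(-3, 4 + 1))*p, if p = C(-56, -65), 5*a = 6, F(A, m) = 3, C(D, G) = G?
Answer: -78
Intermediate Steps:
a = 6/5 (a = (⅕)*6 = 6/5 ≈ 1.2000)
x(w, L) = -3 + L + w (x(w, L) = (w + L) - 3 = (L + w) - 3 = -3 + L + w)
p = -65
x(a, F(-3, 4 + 1))*p = (-3 + 3 + 6/5)*(-65) = (6/5)*(-65) = -78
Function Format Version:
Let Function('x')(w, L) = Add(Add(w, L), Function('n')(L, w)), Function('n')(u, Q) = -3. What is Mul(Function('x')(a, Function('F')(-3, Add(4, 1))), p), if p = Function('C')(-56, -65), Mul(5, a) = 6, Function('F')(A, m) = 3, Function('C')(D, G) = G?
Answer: -78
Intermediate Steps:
a = Rational(6, 5) (a = Mul(Rational(1, 5), 6) = Rational(6, 5) ≈ 1.2000)
Function('x')(w, L) = Add(-3, L, w) (Function('x')(w, L) = Add(Add(w, L), -3) = Add(Add(L, w), -3) = Add(-3, L, w))
p = -65
Mul(Function('x')(a, Function('F')(-3, Add(4, 1))), p) = Mul(Add(-3, 3, Rational(6, 5)), -65) = Mul(Rational(6, 5), -65) = -78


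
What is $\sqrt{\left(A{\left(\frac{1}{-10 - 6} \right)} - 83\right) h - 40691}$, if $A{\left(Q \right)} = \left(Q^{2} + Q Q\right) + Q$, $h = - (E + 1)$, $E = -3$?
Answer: $\frac{i \sqrt{2614855}}{8} \approx 202.13 i$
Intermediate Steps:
$h = 2$ ($h = - (-3 + 1) = \left(-1\right) \left(-2\right) = 2$)
$A{\left(Q \right)} = Q + 2 Q^{2}$ ($A{\left(Q \right)} = \left(Q^{2} + Q^{2}\right) + Q = 2 Q^{2} + Q = Q + 2 Q^{2}$)
$\sqrt{\left(A{\left(\frac{1}{-10 - 6} \right)} - 83\right) h - 40691} = \sqrt{\left(\frac{1 + \frac{2}{-10 - 6}}{-10 - 6} - 83\right) 2 - 40691} = \sqrt{\left(\frac{1 + \frac{2}{-16}}{-16} - 83\right) 2 - 40691} = \sqrt{\left(- \frac{1 + 2 \left(- \frac{1}{16}\right)}{16} - 83\right) 2 - 40691} = \sqrt{\left(- \frac{1 - \frac{1}{8}}{16} - 83\right) 2 - 40691} = \sqrt{\left(\left(- \frac{1}{16}\right) \frac{7}{8} - 83\right) 2 - 40691} = \sqrt{\left(- \frac{7}{128} - 83\right) 2 - 40691} = \sqrt{\left(- \frac{10631}{128}\right) 2 - 40691} = \sqrt{- \frac{10631}{64} - 40691} = \sqrt{- \frac{2614855}{64}} = \frac{i \sqrt{2614855}}{8}$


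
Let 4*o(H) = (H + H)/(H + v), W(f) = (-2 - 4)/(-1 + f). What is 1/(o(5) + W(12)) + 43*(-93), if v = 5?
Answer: -52031/13 ≈ -4002.4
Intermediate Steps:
W(f) = -6/(-1 + f)
o(H) = H/(2*(5 + H)) (o(H) = ((H + H)/(H + 5))/4 = ((2*H)/(5 + H))/4 = (2*H/(5 + H))/4 = H/(2*(5 + H)))
1/(o(5) + W(12)) + 43*(-93) = 1/((1/2)*5/(5 + 5) - 6/(-1 + 12)) + 43*(-93) = 1/((1/2)*5/10 - 6/11) - 3999 = 1/((1/2)*5*(1/10) - 6*1/11) - 3999 = 1/(1/4 - 6/11) - 3999 = 1/(-13/44) - 3999 = -44/13 - 3999 = -52031/13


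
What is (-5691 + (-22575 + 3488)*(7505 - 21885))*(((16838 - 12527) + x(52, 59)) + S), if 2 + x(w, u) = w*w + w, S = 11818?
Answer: 5182729562827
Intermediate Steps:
x(w, u) = -2 + w + w**2 (x(w, u) = -2 + (w*w + w) = -2 + (w**2 + w) = -2 + (w + w**2) = -2 + w + w**2)
(-5691 + (-22575 + 3488)*(7505 - 21885))*(((16838 - 12527) + x(52, 59)) + S) = (-5691 + (-22575 + 3488)*(7505 - 21885))*(((16838 - 12527) + (-2 + 52 + 52**2)) + 11818) = (-5691 - 19087*(-14380))*((4311 + (-2 + 52 + 2704)) + 11818) = (-5691 + 274471060)*((4311 + 2754) + 11818) = 274465369*(7065 + 11818) = 274465369*18883 = 5182729562827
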